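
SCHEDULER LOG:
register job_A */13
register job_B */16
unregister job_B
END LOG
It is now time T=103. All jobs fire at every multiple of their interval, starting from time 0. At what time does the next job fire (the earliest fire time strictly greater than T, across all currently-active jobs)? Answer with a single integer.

Op 1: register job_A */13 -> active={job_A:*/13}
Op 2: register job_B */16 -> active={job_A:*/13, job_B:*/16}
Op 3: unregister job_B -> active={job_A:*/13}
  job_A: interval 13, next fire after T=103 is 104
Earliest fire time = 104 (job job_A)

Answer: 104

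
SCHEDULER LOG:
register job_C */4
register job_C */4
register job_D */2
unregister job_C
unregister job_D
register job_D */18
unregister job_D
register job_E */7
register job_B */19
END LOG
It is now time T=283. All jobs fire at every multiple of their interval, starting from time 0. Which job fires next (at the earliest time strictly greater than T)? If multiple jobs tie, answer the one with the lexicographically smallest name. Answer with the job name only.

Answer: job_B

Derivation:
Op 1: register job_C */4 -> active={job_C:*/4}
Op 2: register job_C */4 -> active={job_C:*/4}
Op 3: register job_D */2 -> active={job_C:*/4, job_D:*/2}
Op 4: unregister job_C -> active={job_D:*/2}
Op 5: unregister job_D -> active={}
Op 6: register job_D */18 -> active={job_D:*/18}
Op 7: unregister job_D -> active={}
Op 8: register job_E */7 -> active={job_E:*/7}
Op 9: register job_B */19 -> active={job_B:*/19, job_E:*/7}
  job_B: interval 19, next fire after T=283 is 285
  job_E: interval 7, next fire after T=283 is 287
Earliest = 285, winner (lex tiebreak) = job_B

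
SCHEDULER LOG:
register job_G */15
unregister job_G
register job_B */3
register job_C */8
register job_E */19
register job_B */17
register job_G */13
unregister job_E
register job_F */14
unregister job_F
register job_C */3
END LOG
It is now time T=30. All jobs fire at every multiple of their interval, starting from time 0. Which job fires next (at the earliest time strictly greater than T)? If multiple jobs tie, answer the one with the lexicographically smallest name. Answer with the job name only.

Answer: job_C

Derivation:
Op 1: register job_G */15 -> active={job_G:*/15}
Op 2: unregister job_G -> active={}
Op 3: register job_B */3 -> active={job_B:*/3}
Op 4: register job_C */8 -> active={job_B:*/3, job_C:*/8}
Op 5: register job_E */19 -> active={job_B:*/3, job_C:*/8, job_E:*/19}
Op 6: register job_B */17 -> active={job_B:*/17, job_C:*/8, job_E:*/19}
Op 7: register job_G */13 -> active={job_B:*/17, job_C:*/8, job_E:*/19, job_G:*/13}
Op 8: unregister job_E -> active={job_B:*/17, job_C:*/8, job_G:*/13}
Op 9: register job_F */14 -> active={job_B:*/17, job_C:*/8, job_F:*/14, job_G:*/13}
Op 10: unregister job_F -> active={job_B:*/17, job_C:*/8, job_G:*/13}
Op 11: register job_C */3 -> active={job_B:*/17, job_C:*/3, job_G:*/13}
  job_B: interval 17, next fire after T=30 is 34
  job_C: interval 3, next fire after T=30 is 33
  job_G: interval 13, next fire after T=30 is 39
Earliest = 33, winner (lex tiebreak) = job_C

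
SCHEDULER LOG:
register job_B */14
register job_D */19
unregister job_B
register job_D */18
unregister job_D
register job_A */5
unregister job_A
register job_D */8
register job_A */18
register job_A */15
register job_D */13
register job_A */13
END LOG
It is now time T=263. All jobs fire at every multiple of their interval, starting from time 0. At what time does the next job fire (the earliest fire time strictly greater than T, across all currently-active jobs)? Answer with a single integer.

Answer: 273

Derivation:
Op 1: register job_B */14 -> active={job_B:*/14}
Op 2: register job_D */19 -> active={job_B:*/14, job_D:*/19}
Op 3: unregister job_B -> active={job_D:*/19}
Op 4: register job_D */18 -> active={job_D:*/18}
Op 5: unregister job_D -> active={}
Op 6: register job_A */5 -> active={job_A:*/5}
Op 7: unregister job_A -> active={}
Op 8: register job_D */8 -> active={job_D:*/8}
Op 9: register job_A */18 -> active={job_A:*/18, job_D:*/8}
Op 10: register job_A */15 -> active={job_A:*/15, job_D:*/8}
Op 11: register job_D */13 -> active={job_A:*/15, job_D:*/13}
Op 12: register job_A */13 -> active={job_A:*/13, job_D:*/13}
  job_A: interval 13, next fire after T=263 is 273
  job_D: interval 13, next fire after T=263 is 273
Earliest fire time = 273 (job job_A)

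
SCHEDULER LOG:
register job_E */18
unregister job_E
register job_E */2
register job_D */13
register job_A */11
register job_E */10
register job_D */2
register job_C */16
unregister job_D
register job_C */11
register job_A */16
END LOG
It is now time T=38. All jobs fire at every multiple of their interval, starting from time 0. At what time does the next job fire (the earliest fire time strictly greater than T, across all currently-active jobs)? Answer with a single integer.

Answer: 40

Derivation:
Op 1: register job_E */18 -> active={job_E:*/18}
Op 2: unregister job_E -> active={}
Op 3: register job_E */2 -> active={job_E:*/2}
Op 4: register job_D */13 -> active={job_D:*/13, job_E:*/2}
Op 5: register job_A */11 -> active={job_A:*/11, job_D:*/13, job_E:*/2}
Op 6: register job_E */10 -> active={job_A:*/11, job_D:*/13, job_E:*/10}
Op 7: register job_D */2 -> active={job_A:*/11, job_D:*/2, job_E:*/10}
Op 8: register job_C */16 -> active={job_A:*/11, job_C:*/16, job_D:*/2, job_E:*/10}
Op 9: unregister job_D -> active={job_A:*/11, job_C:*/16, job_E:*/10}
Op 10: register job_C */11 -> active={job_A:*/11, job_C:*/11, job_E:*/10}
Op 11: register job_A */16 -> active={job_A:*/16, job_C:*/11, job_E:*/10}
  job_A: interval 16, next fire after T=38 is 48
  job_C: interval 11, next fire after T=38 is 44
  job_E: interval 10, next fire after T=38 is 40
Earliest fire time = 40 (job job_E)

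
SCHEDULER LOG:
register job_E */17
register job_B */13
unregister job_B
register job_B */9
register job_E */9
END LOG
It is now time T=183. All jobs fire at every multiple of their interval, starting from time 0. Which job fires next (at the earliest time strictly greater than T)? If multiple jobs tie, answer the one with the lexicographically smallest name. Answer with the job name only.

Answer: job_B

Derivation:
Op 1: register job_E */17 -> active={job_E:*/17}
Op 2: register job_B */13 -> active={job_B:*/13, job_E:*/17}
Op 3: unregister job_B -> active={job_E:*/17}
Op 4: register job_B */9 -> active={job_B:*/9, job_E:*/17}
Op 5: register job_E */9 -> active={job_B:*/9, job_E:*/9}
  job_B: interval 9, next fire after T=183 is 189
  job_E: interval 9, next fire after T=183 is 189
Earliest = 189, winner (lex tiebreak) = job_B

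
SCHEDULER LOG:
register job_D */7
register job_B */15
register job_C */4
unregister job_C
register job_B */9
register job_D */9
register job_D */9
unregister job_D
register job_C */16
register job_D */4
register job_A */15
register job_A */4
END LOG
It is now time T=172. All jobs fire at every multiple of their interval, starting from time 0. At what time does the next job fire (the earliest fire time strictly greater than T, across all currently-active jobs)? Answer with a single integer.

Op 1: register job_D */7 -> active={job_D:*/7}
Op 2: register job_B */15 -> active={job_B:*/15, job_D:*/7}
Op 3: register job_C */4 -> active={job_B:*/15, job_C:*/4, job_D:*/7}
Op 4: unregister job_C -> active={job_B:*/15, job_D:*/7}
Op 5: register job_B */9 -> active={job_B:*/9, job_D:*/7}
Op 6: register job_D */9 -> active={job_B:*/9, job_D:*/9}
Op 7: register job_D */9 -> active={job_B:*/9, job_D:*/9}
Op 8: unregister job_D -> active={job_B:*/9}
Op 9: register job_C */16 -> active={job_B:*/9, job_C:*/16}
Op 10: register job_D */4 -> active={job_B:*/9, job_C:*/16, job_D:*/4}
Op 11: register job_A */15 -> active={job_A:*/15, job_B:*/9, job_C:*/16, job_D:*/4}
Op 12: register job_A */4 -> active={job_A:*/4, job_B:*/9, job_C:*/16, job_D:*/4}
  job_A: interval 4, next fire after T=172 is 176
  job_B: interval 9, next fire after T=172 is 180
  job_C: interval 16, next fire after T=172 is 176
  job_D: interval 4, next fire after T=172 is 176
Earliest fire time = 176 (job job_A)

Answer: 176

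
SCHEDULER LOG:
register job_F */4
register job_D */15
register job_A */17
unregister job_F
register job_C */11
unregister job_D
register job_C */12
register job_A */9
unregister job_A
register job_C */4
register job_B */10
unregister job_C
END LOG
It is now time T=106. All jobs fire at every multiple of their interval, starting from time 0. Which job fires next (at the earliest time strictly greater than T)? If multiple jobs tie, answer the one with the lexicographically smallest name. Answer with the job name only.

Answer: job_B

Derivation:
Op 1: register job_F */4 -> active={job_F:*/4}
Op 2: register job_D */15 -> active={job_D:*/15, job_F:*/4}
Op 3: register job_A */17 -> active={job_A:*/17, job_D:*/15, job_F:*/4}
Op 4: unregister job_F -> active={job_A:*/17, job_D:*/15}
Op 5: register job_C */11 -> active={job_A:*/17, job_C:*/11, job_D:*/15}
Op 6: unregister job_D -> active={job_A:*/17, job_C:*/11}
Op 7: register job_C */12 -> active={job_A:*/17, job_C:*/12}
Op 8: register job_A */9 -> active={job_A:*/9, job_C:*/12}
Op 9: unregister job_A -> active={job_C:*/12}
Op 10: register job_C */4 -> active={job_C:*/4}
Op 11: register job_B */10 -> active={job_B:*/10, job_C:*/4}
Op 12: unregister job_C -> active={job_B:*/10}
  job_B: interval 10, next fire after T=106 is 110
Earliest = 110, winner (lex tiebreak) = job_B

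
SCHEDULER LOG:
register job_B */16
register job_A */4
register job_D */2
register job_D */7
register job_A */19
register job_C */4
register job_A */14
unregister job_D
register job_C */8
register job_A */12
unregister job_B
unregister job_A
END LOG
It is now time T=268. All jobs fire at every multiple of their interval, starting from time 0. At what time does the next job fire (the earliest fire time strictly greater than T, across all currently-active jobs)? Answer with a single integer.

Answer: 272

Derivation:
Op 1: register job_B */16 -> active={job_B:*/16}
Op 2: register job_A */4 -> active={job_A:*/4, job_B:*/16}
Op 3: register job_D */2 -> active={job_A:*/4, job_B:*/16, job_D:*/2}
Op 4: register job_D */7 -> active={job_A:*/4, job_B:*/16, job_D:*/7}
Op 5: register job_A */19 -> active={job_A:*/19, job_B:*/16, job_D:*/7}
Op 6: register job_C */4 -> active={job_A:*/19, job_B:*/16, job_C:*/4, job_D:*/7}
Op 7: register job_A */14 -> active={job_A:*/14, job_B:*/16, job_C:*/4, job_D:*/7}
Op 8: unregister job_D -> active={job_A:*/14, job_B:*/16, job_C:*/4}
Op 9: register job_C */8 -> active={job_A:*/14, job_B:*/16, job_C:*/8}
Op 10: register job_A */12 -> active={job_A:*/12, job_B:*/16, job_C:*/8}
Op 11: unregister job_B -> active={job_A:*/12, job_C:*/8}
Op 12: unregister job_A -> active={job_C:*/8}
  job_C: interval 8, next fire after T=268 is 272
Earliest fire time = 272 (job job_C)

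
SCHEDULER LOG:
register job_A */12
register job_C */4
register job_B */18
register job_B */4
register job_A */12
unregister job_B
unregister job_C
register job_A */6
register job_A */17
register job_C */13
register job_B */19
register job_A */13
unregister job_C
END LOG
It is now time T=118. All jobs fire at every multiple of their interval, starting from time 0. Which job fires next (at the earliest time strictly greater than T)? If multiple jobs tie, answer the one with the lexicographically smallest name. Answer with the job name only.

Answer: job_A

Derivation:
Op 1: register job_A */12 -> active={job_A:*/12}
Op 2: register job_C */4 -> active={job_A:*/12, job_C:*/4}
Op 3: register job_B */18 -> active={job_A:*/12, job_B:*/18, job_C:*/4}
Op 4: register job_B */4 -> active={job_A:*/12, job_B:*/4, job_C:*/4}
Op 5: register job_A */12 -> active={job_A:*/12, job_B:*/4, job_C:*/4}
Op 6: unregister job_B -> active={job_A:*/12, job_C:*/4}
Op 7: unregister job_C -> active={job_A:*/12}
Op 8: register job_A */6 -> active={job_A:*/6}
Op 9: register job_A */17 -> active={job_A:*/17}
Op 10: register job_C */13 -> active={job_A:*/17, job_C:*/13}
Op 11: register job_B */19 -> active={job_A:*/17, job_B:*/19, job_C:*/13}
Op 12: register job_A */13 -> active={job_A:*/13, job_B:*/19, job_C:*/13}
Op 13: unregister job_C -> active={job_A:*/13, job_B:*/19}
  job_A: interval 13, next fire after T=118 is 130
  job_B: interval 19, next fire after T=118 is 133
Earliest = 130, winner (lex tiebreak) = job_A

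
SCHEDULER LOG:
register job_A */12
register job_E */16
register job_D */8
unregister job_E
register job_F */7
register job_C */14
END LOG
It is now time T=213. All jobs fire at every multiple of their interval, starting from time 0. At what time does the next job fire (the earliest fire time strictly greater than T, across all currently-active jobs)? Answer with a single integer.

Answer: 216

Derivation:
Op 1: register job_A */12 -> active={job_A:*/12}
Op 2: register job_E */16 -> active={job_A:*/12, job_E:*/16}
Op 3: register job_D */8 -> active={job_A:*/12, job_D:*/8, job_E:*/16}
Op 4: unregister job_E -> active={job_A:*/12, job_D:*/8}
Op 5: register job_F */7 -> active={job_A:*/12, job_D:*/8, job_F:*/7}
Op 6: register job_C */14 -> active={job_A:*/12, job_C:*/14, job_D:*/8, job_F:*/7}
  job_A: interval 12, next fire after T=213 is 216
  job_C: interval 14, next fire after T=213 is 224
  job_D: interval 8, next fire after T=213 is 216
  job_F: interval 7, next fire after T=213 is 217
Earliest fire time = 216 (job job_A)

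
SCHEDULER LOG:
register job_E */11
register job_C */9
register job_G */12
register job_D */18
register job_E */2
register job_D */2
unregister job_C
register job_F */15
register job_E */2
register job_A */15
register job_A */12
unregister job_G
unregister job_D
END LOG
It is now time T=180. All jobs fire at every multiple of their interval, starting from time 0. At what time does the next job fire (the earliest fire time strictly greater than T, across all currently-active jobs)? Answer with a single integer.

Answer: 182

Derivation:
Op 1: register job_E */11 -> active={job_E:*/11}
Op 2: register job_C */9 -> active={job_C:*/9, job_E:*/11}
Op 3: register job_G */12 -> active={job_C:*/9, job_E:*/11, job_G:*/12}
Op 4: register job_D */18 -> active={job_C:*/9, job_D:*/18, job_E:*/11, job_G:*/12}
Op 5: register job_E */2 -> active={job_C:*/9, job_D:*/18, job_E:*/2, job_G:*/12}
Op 6: register job_D */2 -> active={job_C:*/9, job_D:*/2, job_E:*/2, job_G:*/12}
Op 7: unregister job_C -> active={job_D:*/2, job_E:*/2, job_G:*/12}
Op 8: register job_F */15 -> active={job_D:*/2, job_E:*/2, job_F:*/15, job_G:*/12}
Op 9: register job_E */2 -> active={job_D:*/2, job_E:*/2, job_F:*/15, job_G:*/12}
Op 10: register job_A */15 -> active={job_A:*/15, job_D:*/2, job_E:*/2, job_F:*/15, job_G:*/12}
Op 11: register job_A */12 -> active={job_A:*/12, job_D:*/2, job_E:*/2, job_F:*/15, job_G:*/12}
Op 12: unregister job_G -> active={job_A:*/12, job_D:*/2, job_E:*/2, job_F:*/15}
Op 13: unregister job_D -> active={job_A:*/12, job_E:*/2, job_F:*/15}
  job_A: interval 12, next fire after T=180 is 192
  job_E: interval 2, next fire after T=180 is 182
  job_F: interval 15, next fire after T=180 is 195
Earliest fire time = 182 (job job_E)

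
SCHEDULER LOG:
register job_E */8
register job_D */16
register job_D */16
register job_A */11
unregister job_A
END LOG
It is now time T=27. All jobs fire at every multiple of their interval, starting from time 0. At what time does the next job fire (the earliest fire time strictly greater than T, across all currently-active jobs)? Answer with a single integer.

Answer: 32

Derivation:
Op 1: register job_E */8 -> active={job_E:*/8}
Op 2: register job_D */16 -> active={job_D:*/16, job_E:*/8}
Op 3: register job_D */16 -> active={job_D:*/16, job_E:*/8}
Op 4: register job_A */11 -> active={job_A:*/11, job_D:*/16, job_E:*/8}
Op 5: unregister job_A -> active={job_D:*/16, job_E:*/8}
  job_D: interval 16, next fire after T=27 is 32
  job_E: interval 8, next fire after T=27 is 32
Earliest fire time = 32 (job job_D)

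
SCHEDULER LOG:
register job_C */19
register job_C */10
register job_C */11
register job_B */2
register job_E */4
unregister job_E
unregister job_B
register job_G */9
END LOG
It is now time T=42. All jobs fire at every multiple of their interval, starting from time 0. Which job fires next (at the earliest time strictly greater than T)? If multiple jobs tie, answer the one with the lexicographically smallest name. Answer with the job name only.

Op 1: register job_C */19 -> active={job_C:*/19}
Op 2: register job_C */10 -> active={job_C:*/10}
Op 3: register job_C */11 -> active={job_C:*/11}
Op 4: register job_B */2 -> active={job_B:*/2, job_C:*/11}
Op 5: register job_E */4 -> active={job_B:*/2, job_C:*/11, job_E:*/4}
Op 6: unregister job_E -> active={job_B:*/2, job_C:*/11}
Op 7: unregister job_B -> active={job_C:*/11}
Op 8: register job_G */9 -> active={job_C:*/11, job_G:*/9}
  job_C: interval 11, next fire after T=42 is 44
  job_G: interval 9, next fire after T=42 is 45
Earliest = 44, winner (lex tiebreak) = job_C

Answer: job_C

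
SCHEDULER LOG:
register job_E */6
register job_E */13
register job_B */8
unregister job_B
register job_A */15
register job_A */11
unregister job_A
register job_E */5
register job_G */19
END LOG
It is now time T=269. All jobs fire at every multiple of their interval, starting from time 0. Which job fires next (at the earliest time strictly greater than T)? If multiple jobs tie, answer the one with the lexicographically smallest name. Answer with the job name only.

Answer: job_E

Derivation:
Op 1: register job_E */6 -> active={job_E:*/6}
Op 2: register job_E */13 -> active={job_E:*/13}
Op 3: register job_B */8 -> active={job_B:*/8, job_E:*/13}
Op 4: unregister job_B -> active={job_E:*/13}
Op 5: register job_A */15 -> active={job_A:*/15, job_E:*/13}
Op 6: register job_A */11 -> active={job_A:*/11, job_E:*/13}
Op 7: unregister job_A -> active={job_E:*/13}
Op 8: register job_E */5 -> active={job_E:*/5}
Op 9: register job_G */19 -> active={job_E:*/5, job_G:*/19}
  job_E: interval 5, next fire after T=269 is 270
  job_G: interval 19, next fire after T=269 is 285
Earliest = 270, winner (lex tiebreak) = job_E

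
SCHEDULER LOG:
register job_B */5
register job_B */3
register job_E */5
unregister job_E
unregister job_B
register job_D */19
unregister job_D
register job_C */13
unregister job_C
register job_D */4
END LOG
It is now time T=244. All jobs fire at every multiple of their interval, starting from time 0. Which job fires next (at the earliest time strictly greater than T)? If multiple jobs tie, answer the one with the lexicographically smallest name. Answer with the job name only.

Op 1: register job_B */5 -> active={job_B:*/5}
Op 2: register job_B */3 -> active={job_B:*/3}
Op 3: register job_E */5 -> active={job_B:*/3, job_E:*/5}
Op 4: unregister job_E -> active={job_B:*/3}
Op 5: unregister job_B -> active={}
Op 6: register job_D */19 -> active={job_D:*/19}
Op 7: unregister job_D -> active={}
Op 8: register job_C */13 -> active={job_C:*/13}
Op 9: unregister job_C -> active={}
Op 10: register job_D */4 -> active={job_D:*/4}
  job_D: interval 4, next fire after T=244 is 248
Earliest = 248, winner (lex tiebreak) = job_D

Answer: job_D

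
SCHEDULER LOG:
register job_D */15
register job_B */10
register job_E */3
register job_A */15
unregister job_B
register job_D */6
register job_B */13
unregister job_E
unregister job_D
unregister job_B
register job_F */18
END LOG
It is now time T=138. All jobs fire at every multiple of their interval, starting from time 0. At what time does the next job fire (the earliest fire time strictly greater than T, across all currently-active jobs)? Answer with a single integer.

Op 1: register job_D */15 -> active={job_D:*/15}
Op 2: register job_B */10 -> active={job_B:*/10, job_D:*/15}
Op 3: register job_E */3 -> active={job_B:*/10, job_D:*/15, job_E:*/3}
Op 4: register job_A */15 -> active={job_A:*/15, job_B:*/10, job_D:*/15, job_E:*/3}
Op 5: unregister job_B -> active={job_A:*/15, job_D:*/15, job_E:*/3}
Op 6: register job_D */6 -> active={job_A:*/15, job_D:*/6, job_E:*/3}
Op 7: register job_B */13 -> active={job_A:*/15, job_B:*/13, job_D:*/6, job_E:*/3}
Op 8: unregister job_E -> active={job_A:*/15, job_B:*/13, job_D:*/6}
Op 9: unregister job_D -> active={job_A:*/15, job_B:*/13}
Op 10: unregister job_B -> active={job_A:*/15}
Op 11: register job_F */18 -> active={job_A:*/15, job_F:*/18}
  job_A: interval 15, next fire after T=138 is 150
  job_F: interval 18, next fire after T=138 is 144
Earliest fire time = 144 (job job_F)

Answer: 144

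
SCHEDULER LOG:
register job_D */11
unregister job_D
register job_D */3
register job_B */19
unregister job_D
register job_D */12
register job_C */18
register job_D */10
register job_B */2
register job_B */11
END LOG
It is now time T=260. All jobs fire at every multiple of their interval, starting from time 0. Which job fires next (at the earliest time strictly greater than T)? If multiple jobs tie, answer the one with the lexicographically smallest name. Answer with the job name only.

Answer: job_B

Derivation:
Op 1: register job_D */11 -> active={job_D:*/11}
Op 2: unregister job_D -> active={}
Op 3: register job_D */3 -> active={job_D:*/3}
Op 4: register job_B */19 -> active={job_B:*/19, job_D:*/3}
Op 5: unregister job_D -> active={job_B:*/19}
Op 6: register job_D */12 -> active={job_B:*/19, job_D:*/12}
Op 7: register job_C */18 -> active={job_B:*/19, job_C:*/18, job_D:*/12}
Op 8: register job_D */10 -> active={job_B:*/19, job_C:*/18, job_D:*/10}
Op 9: register job_B */2 -> active={job_B:*/2, job_C:*/18, job_D:*/10}
Op 10: register job_B */11 -> active={job_B:*/11, job_C:*/18, job_D:*/10}
  job_B: interval 11, next fire after T=260 is 264
  job_C: interval 18, next fire after T=260 is 270
  job_D: interval 10, next fire after T=260 is 270
Earliest = 264, winner (lex tiebreak) = job_B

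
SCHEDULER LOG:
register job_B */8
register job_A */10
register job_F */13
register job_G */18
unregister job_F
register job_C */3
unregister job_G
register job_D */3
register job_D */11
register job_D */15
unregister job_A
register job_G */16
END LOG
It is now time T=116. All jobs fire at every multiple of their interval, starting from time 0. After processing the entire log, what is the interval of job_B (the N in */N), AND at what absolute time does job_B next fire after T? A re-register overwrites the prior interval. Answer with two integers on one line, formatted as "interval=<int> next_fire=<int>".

Answer: interval=8 next_fire=120

Derivation:
Op 1: register job_B */8 -> active={job_B:*/8}
Op 2: register job_A */10 -> active={job_A:*/10, job_B:*/8}
Op 3: register job_F */13 -> active={job_A:*/10, job_B:*/8, job_F:*/13}
Op 4: register job_G */18 -> active={job_A:*/10, job_B:*/8, job_F:*/13, job_G:*/18}
Op 5: unregister job_F -> active={job_A:*/10, job_B:*/8, job_G:*/18}
Op 6: register job_C */3 -> active={job_A:*/10, job_B:*/8, job_C:*/3, job_G:*/18}
Op 7: unregister job_G -> active={job_A:*/10, job_B:*/8, job_C:*/3}
Op 8: register job_D */3 -> active={job_A:*/10, job_B:*/8, job_C:*/3, job_D:*/3}
Op 9: register job_D */11 -> active={job_A:*/10, job_B:*/8, job_C:*/3, job_D:*/11}
Op 10: register job_D */15 -> active={job_A:*/10, job_B:*/8, job_C:*/3, job_D:*/15}
Op 11: unregister job_A -> active={job_B:*/8, job_C:*/3, job_D:*/15}
Op 12: register job_G */16 -> active={job_B:*/8, job_C:*/3, job_D:*/15, job_G:*/16}
Final interval of job_B = 8
Next fire of job_B after T=116: (116//8+1)*8 = 120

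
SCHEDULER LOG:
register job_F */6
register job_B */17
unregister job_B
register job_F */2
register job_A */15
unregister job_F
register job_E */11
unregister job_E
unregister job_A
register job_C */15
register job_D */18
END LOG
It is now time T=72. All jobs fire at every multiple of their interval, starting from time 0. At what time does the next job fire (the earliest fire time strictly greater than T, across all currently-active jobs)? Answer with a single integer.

Answer: 75

Derivation:
Op 1: register job_F */6 -> active={job_F:*/6}
Op 2: register job_B */17 -> active={job_B:*/17, job_F:*/6}
Op 3: unregister job_B -> active={job_F:*/6}
Op 4: register job_F */2 -> active={job_F:*/2}
Op 5: register job_A */15 -> active={job_A:*/15, job_F:*/2}
Op 6: unregister job_F -> active={job_A:*/15}
Op 7: register job_E */11 -> active={job_A:*/15, job_E:*/11}
Op 8: unregister job_E -> active={job_A:*/15}
Op 9: unregister job_A -> active={}
Op 10: register job_C */15 -> active={job_C:*/15}
Op 11: register job_D */18 -> active={job_C:*/15, job_D:*/18}
  job_C: interval 15, next fire after T=72 is 75
  job_D: interval 18, next fire after T=72 is 90
Earliest fire time = 75 (job job_C)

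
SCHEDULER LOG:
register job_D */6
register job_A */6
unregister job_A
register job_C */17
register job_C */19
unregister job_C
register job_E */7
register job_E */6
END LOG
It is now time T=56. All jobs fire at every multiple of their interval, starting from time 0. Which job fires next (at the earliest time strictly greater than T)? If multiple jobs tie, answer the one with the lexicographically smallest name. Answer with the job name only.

Op 1: register job_D */6 -> active={job_D:*/6}
Op 2: register job_A */6 -> active={job_A:*/6, job_D:*/6}
Op 3: unregister job_A -> active={job_D:*/6}
Op 4: register job_C */17 -> active={job_C:*/17, job_D:*/6}
Op 5: register job_C */19 -> active={job_C:*/19, job_D:*/6}
Op 6: unregister job_C -> active={job_D:*/6}
Op 7: register job_E */7 -> active={job_D:*/6, job_E:*/7}
Op 8: register job_E */6 -> active={job_D:*/6, job_E:*/6}
  job_D: interval 6, next fire after T=56 is 60
  job_E: interval 6, next fire after T=56 is 60
Earliest = 60, winner (lex tiebreak) = job_D

Answer: job_D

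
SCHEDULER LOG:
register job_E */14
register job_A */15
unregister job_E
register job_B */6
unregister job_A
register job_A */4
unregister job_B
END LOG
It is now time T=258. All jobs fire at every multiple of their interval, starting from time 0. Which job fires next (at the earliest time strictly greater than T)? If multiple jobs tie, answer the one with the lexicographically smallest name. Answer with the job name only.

Answer: job_A

Derivation:
Op 1: register job_E */14 -> active={job_E:*/14}
Op 2: register job_A */15 -> active={job_A:*/15, job_E:*/14}
Op 3: unregister job_E -> active={job_A:*/15}
Op 4: register job_B */6 -> active={job_A:*/15, job_B:*/6}
Op 5: unregister job_A -> active={job_B:*/6}
Op 6: register job_A */4 -> active={job_A:*/4, job_B:*/6}
Op 7: unregister job_B -> active={job_A:*/4}
  job_A: interval 4, next fire after T=258 is 260
Earliest = 260, winner (lex tiebreak) = job_A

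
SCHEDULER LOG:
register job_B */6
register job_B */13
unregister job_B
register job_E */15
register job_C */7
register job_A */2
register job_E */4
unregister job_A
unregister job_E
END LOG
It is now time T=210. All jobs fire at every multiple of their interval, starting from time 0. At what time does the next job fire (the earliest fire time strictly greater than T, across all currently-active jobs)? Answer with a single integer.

Answer: 217

Derivation:
Op 1: register job_B */6 -> active={job_B:*/6}
Op 2: register job_B */13 -> active={job_B:*/13}
Op 3: unregister job_B -> active={}
Op 4: register job_E */15 -> active={job_E:*/15}
Op 5: register job_C */7 -> active={job_C:*/7, job_E:*/15}
Op 6: register job_A */2 -> active={job_A:*/2, job_C:*/7, job_E:*/15}
Op 7: register job_E */4 -> active={job_A:*/2, job_C:*/7, job_E:*/4}
Op 8: unregister job_A -> active={job_C:*/7, job_E:*/4}
Op 9: unregister job_E -> active={job_C:*/7}
  job_C: interval 7, next fire after T=210 is 217
Earliest fire time = 217 (job job_C)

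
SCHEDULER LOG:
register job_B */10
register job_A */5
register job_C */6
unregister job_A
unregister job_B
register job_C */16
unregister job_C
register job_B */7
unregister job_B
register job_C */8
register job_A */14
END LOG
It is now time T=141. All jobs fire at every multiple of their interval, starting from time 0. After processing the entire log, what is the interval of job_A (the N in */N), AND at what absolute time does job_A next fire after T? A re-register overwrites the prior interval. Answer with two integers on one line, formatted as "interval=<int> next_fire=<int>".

Op 1: register job_B */10 -> active={job_B:*/10}
Op 2: register job_A */5 -> active={job_A:*/5, job_B:*/10}
Op 3: register job_C */6 -> active={job_A:*/5, job_B:*/10, job_C:*/6}
Op 4: unregister job_A -> active={job_B:*/10, job_C:*/6}
Op 5: unregister job_B -> active={job_C:*/6}
Op 6: register job_C */16 -> active={job_C:*/16}
Op 7: unregister job_C -> active={}
Op 8: register job_B */7 -> active={job_B:*/7}
Op 9: unregister job_B -> active={}
Op 10: register job_C */8 -> active={job_C:*/8}
Op 11: register job_A */14 -> active={job_A:*/14, job_C:*/8}
Final interval of job_A = 14
Next fire of job_A after T=141: (141//14+1)*14 = 154

Answer: interval=14 next_fire=154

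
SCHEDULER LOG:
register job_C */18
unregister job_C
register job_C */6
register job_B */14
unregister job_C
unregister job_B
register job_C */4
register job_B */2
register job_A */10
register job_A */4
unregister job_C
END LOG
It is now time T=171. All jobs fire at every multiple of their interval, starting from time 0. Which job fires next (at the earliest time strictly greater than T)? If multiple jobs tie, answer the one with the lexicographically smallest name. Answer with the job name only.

Op 1: register job_C */18 -> active={job_C:*/18}
Op 2: unregister job_C -> active={}
Op 3: register job_C */6 -> active={job_C:*/6}
Op 4: register job_B */14 -> active={job_B:*/14, job_C:*/6}
Op 5: unregister job_C -> active={job_B:*/14}
Op 6: unregister job_B -> active={}
Op 7: register job_C */4 -> active={job_C:*/4}
Op 8: register job_B */2 -> active={job_B:*/2, job_C:*/4}
Op 9: register job_A */10 -> active={job_A:*/10, job_B:*/2, job_C:*/4}
Op 10: register job_A */4 -> active={job_A:*/4, job_B:*/2, job_C:*/4}
Op 11: unregister job_C -> active={job_A:*/4, job_B:*/2}
  job_A: interval 4, next fire after T=171 is 172
  job_B: interval 2, next fire after T=171 is 172
Earliest = 172, winner (lex tiebreak) = job_A

Answer: job_A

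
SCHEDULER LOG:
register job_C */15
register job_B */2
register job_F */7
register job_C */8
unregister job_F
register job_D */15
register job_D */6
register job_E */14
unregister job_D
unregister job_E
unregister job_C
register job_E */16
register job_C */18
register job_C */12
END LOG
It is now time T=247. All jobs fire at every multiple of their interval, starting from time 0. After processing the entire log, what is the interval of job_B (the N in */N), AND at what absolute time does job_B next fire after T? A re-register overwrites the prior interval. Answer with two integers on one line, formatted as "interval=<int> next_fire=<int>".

Op 1: register job_C */15 -> active={job_C:*/15}
Op 2: register job_B */2 -> active={job_B:*/2, job_C:*/15}
Op 3: register job_F */7 -> active={job_B:*/2, job_C:*/15, job_F:*/7}
Op 4: register job_C */8 -> active={job_B:*/2, job_C:*/8, job_F:*/7}
Op 5: unregister job_F -> active={job_B:*/2, job_C:*/8}
Op 6: register job_D */15 -> active={job_B:*/2, job_C:*/8, job_D:*/15}
Op 7: register job_D */6 -> active={job_B:*/2, job_C:*/8, job_D:*/6}
Op 8: register job_E */14 -> active={job_B:*/2, job_C:*/8, job_D:*/6, job_E:*/14}
Op 9: unregister job_D -> active={job_B:*/2, job_C:*/8, job_E:*/14}
Op 10: unregister job_E -> active={job_B:*/2, job_C:*/8}
Op 11: unregister job_C -> active={job_B:*/2}
Op 12: register job_E */16 -> active={job_B:*/2, job_E:*/16}
Op 13: register job_C */18 -> active={job_B:*/2, job_C:*/18, job_E:*/16}
Op 14: register job_C */12 -> active={job_B:*/2, job_C:*/12, job_E:*/16}
Final interval of job_B = 2
Next fire of job_B after T=247: (247//2+1)*2 = 248

Answer: interval=2 next_fire=248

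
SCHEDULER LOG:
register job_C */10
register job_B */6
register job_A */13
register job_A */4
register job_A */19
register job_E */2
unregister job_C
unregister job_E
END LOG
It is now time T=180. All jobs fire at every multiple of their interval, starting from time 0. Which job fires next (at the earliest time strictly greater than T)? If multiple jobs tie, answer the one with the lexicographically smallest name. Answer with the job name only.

Answer: job_B

Derivation:
Op 1: register job_C */10 -> active={job_C:*/10}
Op 2: register job_B */6 -> active={job_B:*/6, job_C:*/10}
Op 3: register job_A */13 -> active={job_A:*/13, job_B:*/6, job_C:*/10}
Op 4: register job_A */4 -> active={job_A:*/4, job_B:*/6, job_C:*/10}
Op 5: register job_A */19 -> active={job_A:*/19, job_B:*/6, job_C:*/10}
Op 6: register job_E */2 -> active={job_A:*/19, job_B:*/6, job_C:*/10, job_E:*/2}
Op 7: unregister job_C -> active={job_A:*/19, job_B:*/6, job_E:*/2}
Op 8: unregister job_E -> active={job_A:*/19, job_B:*/6}
  job_A: interval 19, next fire after T=180 is 190
  job_B: interval 6, next fire after T=180 is 186
Earliest = 186, winner (lex tiebreak) = job_B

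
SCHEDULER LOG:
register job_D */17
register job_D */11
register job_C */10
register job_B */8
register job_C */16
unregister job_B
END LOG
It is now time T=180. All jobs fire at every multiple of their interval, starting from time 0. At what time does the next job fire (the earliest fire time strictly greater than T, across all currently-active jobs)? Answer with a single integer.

Answer: 187

Derivation:
Op 1: register job_D */17 -> active={job_D:*/17}
Op 2: register job_D */11 -> active={job_D:*/11}
Op 3: register job_C */10 -> active={job_C:*/10, job_D:*/11}
Op 4: register job_B */8 -> active={job_B:*/8, job_C:*/10, job_D:*/11}
Op 5: register job_C */16 -> active={job_B:*/8, job_C:*/16, job_D:*/11}
Op 6: unregister job_B -> active={job_C:*/16, job_D:*/11}
  job_C: interval 16, next fire after T=180 is 192
  job_D: interval 11, next fire after T=180 is 187
Earliest fire time = 187 (job job_D)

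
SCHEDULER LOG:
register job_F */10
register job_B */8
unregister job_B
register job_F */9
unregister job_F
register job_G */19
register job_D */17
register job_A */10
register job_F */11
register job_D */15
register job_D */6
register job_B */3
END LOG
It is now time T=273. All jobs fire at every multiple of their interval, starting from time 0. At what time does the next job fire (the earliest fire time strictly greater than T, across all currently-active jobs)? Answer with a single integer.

Answer: 275

Derivation:
Op 1: register job_F */10 -> active={job_F:*/10}
Op 2: register job_B */8 -> active={job_B:*/8, job_F:*/10}
Op 3: unregister job_B -> active={job_F:*/10}
Op 4: register job_F */9 -> active={job_F:*/9}
Op 5: unregister job_F -> active={}
Op 6: register job_G */19 -> active={job_G:*/19}
Op 7: register job_D */17 -> active={job_D:*/17, job_G:*/19}
Op 8: register job_A */10 -> active={job_A:*/10, job_D:*/17, job_G:*/19}
Op 9: register job_F */11 -> active={job_A:*/10, job_D:*/17, job_F:*/11, job_G:*/19}
Op 10: register job_D */15 -> active={job_A:*/10, job_D:*/15, job_F:*/11, job_G:*/19}
Op 11: register job_D */6 -> active={job_A:*/10, job_D:*/6, job_F:*/11, job_G:*/19}
Op 12: register job_B */3 -> active={job_A:*/10, job_B:*/3, job_D:*/6, job_F:*/11, job_G:*/19}
  job_A: interval 10, next fire after T=273 is 280
  job_B: interval 3, next fire after T=273 is 276
  job_D: interval 6, next fire after T=273 is 276
  job_F: interval 11, next fire after T=273 is 275
  job_G: interval 19, next fire after T=273 is 285
Earliest fire time = 275 (job job_F)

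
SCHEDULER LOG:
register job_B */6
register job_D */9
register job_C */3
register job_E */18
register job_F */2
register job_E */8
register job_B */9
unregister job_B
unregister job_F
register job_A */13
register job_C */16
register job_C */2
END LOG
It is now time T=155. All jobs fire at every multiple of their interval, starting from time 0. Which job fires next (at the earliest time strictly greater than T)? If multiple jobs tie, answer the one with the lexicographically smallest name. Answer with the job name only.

Op 1: register job_B */6 -> active={job_B:*/6}
Op 2: register job_D */9 -> active={job_B:*/6, job_D:*/9}
Op 3: register job_C */3 -> active={job_B:*/6, job_C:*/3, job_D:*/9}
Op 4: register job_E */18 -> active={job_B:*/6, job_C:*/3, job_D:*/9, job_E:*/18}
Op 5: register job_F */2 -> active={job_B:*/6, job_C:*/3, job_D:*/9, job_E:*/18, job_F:*/2}
Op 6: register job_E */8 -> active={job_B:*/6, job_C:*/3, job_D:*/9, job_E:*/8, job_F:*/2}
Op 7: register job_B */9 -> active={job_B:*/9, job_C:*/3, job_D:*/9, job_E:*/8, job_F:*/2}
Op 8: unregister job_B -> active={job_C:*/3, job_D:*/9, job_E:*/8, job_F:*/2}
Op 9: unregister job_F -> active={job_C:*/3, job_D:*/9, job_E:*/8}
Op 10: register job_A */13 -> active={job_A:*/13, job_C:*/3, job_D:*/9, job_E:*/8}
Op 11: register job_C */16 -> active={job_A:*/13, job_C:*/16, job_D:*/9, job_E:*/8}
Op 12: register job_C */2 -> active={job_A:*/13, job_C:*/2, job_D:*/9, job_E:*/8}
  job_A: interval 13, next fire after T=155 is 156
  job_C: interval 2, next fire after T=155 is 156
  job_D: interval 9, next fire after T=155 is 162
  job_E: interval 8, next fire after T=155 is 160
Earliest = 156, winner (lex tiebreak) = job_A

Answer: job_A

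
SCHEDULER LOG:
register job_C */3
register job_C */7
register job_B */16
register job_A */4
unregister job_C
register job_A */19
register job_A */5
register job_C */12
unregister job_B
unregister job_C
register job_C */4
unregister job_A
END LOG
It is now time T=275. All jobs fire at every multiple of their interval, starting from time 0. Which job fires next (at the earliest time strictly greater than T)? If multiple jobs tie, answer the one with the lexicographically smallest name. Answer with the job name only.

Op 1: register job_C */3 -> active={job_C:*/3}
Op 2: register job_C */7 -> active={job_C:*/7}
Op 3: register job_B */16 -> active={job_B:*/16, job_C:*/7}
Op 4: register job_A */4 -> active={job_A:*/4, job_B:*/16, job_C:*/7}
Op 5: unregister job_C -> active={job_A:*/4, job_B:*/16}
Op 6: register job_A */19 -> active={job_A:*/19, job_B:*/16}
Op 7: register job_A */5 -> active={job_A:*/5, job_B:*/16}
Op 8: register job_C */12 -> active={job_A:*/5, job_B:*/16, job_C:*/12}
Op 9: unregister job_B -> active={job_A:*/5, job_C:*/12}
Op 10: unregister job_C -> active={job_A:*/5}
Op 11: register job_C */4 -> active={job_A:*/5, job_C:*/4}
Op 12: unregister job_A -> active={job_C:*/4}
  job_C: interval 4, next fire after T=275 is 276
Earliest = 276, winner (lex tiebreak) = job_C

Answer: job_C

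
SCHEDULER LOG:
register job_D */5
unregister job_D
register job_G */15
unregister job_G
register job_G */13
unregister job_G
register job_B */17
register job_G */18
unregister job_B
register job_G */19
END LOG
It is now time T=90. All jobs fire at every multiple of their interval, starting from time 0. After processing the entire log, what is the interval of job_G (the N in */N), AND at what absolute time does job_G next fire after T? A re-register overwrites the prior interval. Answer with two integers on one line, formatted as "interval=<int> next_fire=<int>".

Op 1: register job_D */5 -> active={job_D:*/5}
Op 2: unregister job_D -> active={}
Op 3: register job_G */15 -> active={job_G:*/15}
Op 4: unregister job_G -> active={}
Op 5: register job_G */13 -> active={job_G:*/13}
Op 6: unregister job_G -> active={}
Op 7: register job_B */17 -> active={job_B:*/17}
Op 8: register job_G */18 -> active={job_B:*/17, job_G:*/18}
Op 9: unregister job_B -> active={job_G:*/18}
Op 10: register job_G */19 -> active={job_G:*/19}
Final interval of job_G = 19
Next fire of job_G after T=90: (90//19+1)*19 = 95

Answer: interval=19 next_fire=95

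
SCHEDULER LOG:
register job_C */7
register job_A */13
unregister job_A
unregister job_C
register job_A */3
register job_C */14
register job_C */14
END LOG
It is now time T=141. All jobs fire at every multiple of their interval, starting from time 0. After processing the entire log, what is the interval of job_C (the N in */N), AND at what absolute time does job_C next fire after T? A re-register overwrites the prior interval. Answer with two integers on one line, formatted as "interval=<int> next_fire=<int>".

Op 1: register job_C */7 -> active={job_C:*/7}
Op 2: register job_A */13 -> active={job_A:*/13, job_C:*/7}
Op 3: unregister job_A -> active={job_C:*/7}
Op 4: unregister job_C -> active={}
Op 5: register job_A */3 -> active={job_A:*/3}
Op 6: register job_C */14 -> active={job_A:*/3, job_C:*/14}
Op 7: register job_C */14 -> active={job_A:*/3, job_C:*/14}
Final interval of job_C = 14
Next fire of job_C after T=141: (141//14+1)*14 = 154

Answer: interval=14 next_fire=154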